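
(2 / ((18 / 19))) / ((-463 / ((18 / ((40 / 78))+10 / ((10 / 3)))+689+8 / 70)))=-193439 / 58338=-3.32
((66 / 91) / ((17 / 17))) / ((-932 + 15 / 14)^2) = 1848 / 2208168157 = 0.00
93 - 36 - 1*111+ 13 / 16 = -851 / 16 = -53.19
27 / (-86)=-27 / 86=-0.31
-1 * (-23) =23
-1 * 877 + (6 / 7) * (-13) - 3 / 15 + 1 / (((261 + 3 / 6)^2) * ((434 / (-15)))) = -37663067694 / 42396995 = -888.34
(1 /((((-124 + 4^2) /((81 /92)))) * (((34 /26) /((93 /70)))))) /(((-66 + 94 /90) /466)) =7605819 /128004016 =0.06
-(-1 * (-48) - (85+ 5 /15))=37.33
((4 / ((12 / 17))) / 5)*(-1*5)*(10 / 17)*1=-10 / 3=-3.33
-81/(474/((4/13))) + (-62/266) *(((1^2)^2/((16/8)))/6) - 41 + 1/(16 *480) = -41.07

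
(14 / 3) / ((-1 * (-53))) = 14 / 159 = 0.09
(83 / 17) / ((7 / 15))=1245 / 119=10.46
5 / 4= 1.25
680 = 680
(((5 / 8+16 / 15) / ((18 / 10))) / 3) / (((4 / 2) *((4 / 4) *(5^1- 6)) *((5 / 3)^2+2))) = -203 / 6192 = -0.03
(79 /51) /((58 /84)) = 1106 /493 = 2.24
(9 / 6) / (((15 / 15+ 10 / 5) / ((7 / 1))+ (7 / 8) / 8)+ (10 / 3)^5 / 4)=163296 / 11258563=0.01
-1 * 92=-92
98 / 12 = 49 / 6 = 8.17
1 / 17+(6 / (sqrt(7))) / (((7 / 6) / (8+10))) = 35.05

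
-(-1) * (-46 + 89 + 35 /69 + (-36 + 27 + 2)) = 2519 /69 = 36.51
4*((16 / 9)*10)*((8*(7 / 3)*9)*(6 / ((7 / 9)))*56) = 5160960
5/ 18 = 0.28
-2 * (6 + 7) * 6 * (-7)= 1092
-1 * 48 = -48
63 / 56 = 9 / 8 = 1.12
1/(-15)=-1/15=-0.07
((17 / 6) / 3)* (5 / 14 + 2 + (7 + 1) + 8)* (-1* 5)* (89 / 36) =-214.31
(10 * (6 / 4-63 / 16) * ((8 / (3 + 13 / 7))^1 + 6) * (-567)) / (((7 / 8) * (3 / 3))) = 2053350 / 17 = 120785.29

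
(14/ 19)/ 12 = 7/ 114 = 0.06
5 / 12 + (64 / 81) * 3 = 2.79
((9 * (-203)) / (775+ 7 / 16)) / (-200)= 3654 / 310175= 0.01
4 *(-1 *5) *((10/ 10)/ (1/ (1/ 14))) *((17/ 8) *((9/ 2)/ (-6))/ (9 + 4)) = 255/ 1456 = 0.18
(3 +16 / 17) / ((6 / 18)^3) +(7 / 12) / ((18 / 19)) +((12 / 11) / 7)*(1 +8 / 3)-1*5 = 102.60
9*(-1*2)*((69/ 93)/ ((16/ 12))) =-621/ 62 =-10.02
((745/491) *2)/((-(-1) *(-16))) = -745/3928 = -0.19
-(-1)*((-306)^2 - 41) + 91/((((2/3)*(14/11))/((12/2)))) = 188477/2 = 94238.50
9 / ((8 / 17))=153 / 8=19.12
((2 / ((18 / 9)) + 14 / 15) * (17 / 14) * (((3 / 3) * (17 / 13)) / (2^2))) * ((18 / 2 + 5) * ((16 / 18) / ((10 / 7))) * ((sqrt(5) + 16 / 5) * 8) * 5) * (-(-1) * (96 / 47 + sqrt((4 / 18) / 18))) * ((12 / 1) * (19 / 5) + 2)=101760492848 * sqrt(5) / 3711825 + 1628167885568 / 18559125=149030.99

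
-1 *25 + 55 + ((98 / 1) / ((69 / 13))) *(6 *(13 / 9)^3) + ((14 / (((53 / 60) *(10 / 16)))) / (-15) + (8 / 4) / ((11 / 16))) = 365.09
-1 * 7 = -7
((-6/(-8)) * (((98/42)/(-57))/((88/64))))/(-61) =14/38247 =0.00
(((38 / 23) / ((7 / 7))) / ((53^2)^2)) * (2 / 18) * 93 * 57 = 0.00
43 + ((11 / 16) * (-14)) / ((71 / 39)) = 21421 / 568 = 37.71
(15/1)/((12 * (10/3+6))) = 15/112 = 0.13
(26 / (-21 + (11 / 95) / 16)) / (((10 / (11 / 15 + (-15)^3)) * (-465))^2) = -5062071344096 / 7761963965625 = -0.65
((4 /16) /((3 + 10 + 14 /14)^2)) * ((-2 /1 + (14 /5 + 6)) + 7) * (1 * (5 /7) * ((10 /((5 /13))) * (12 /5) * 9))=24219 /3430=7.06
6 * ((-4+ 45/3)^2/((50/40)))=2904/5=580.80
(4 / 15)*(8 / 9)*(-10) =-64 / 27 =-2.37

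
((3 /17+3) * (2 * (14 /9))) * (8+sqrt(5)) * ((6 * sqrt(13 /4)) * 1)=504 * sqrt(13) * (sqrt(5)+8) /17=1094.17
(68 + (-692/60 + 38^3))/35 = 1569.38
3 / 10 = 0.30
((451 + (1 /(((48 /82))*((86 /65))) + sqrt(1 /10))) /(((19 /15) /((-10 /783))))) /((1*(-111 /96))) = 160*sqrt(10) /183483 + 93352900 /23669307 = 3.95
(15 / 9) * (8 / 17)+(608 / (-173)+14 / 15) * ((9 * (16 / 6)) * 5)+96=-1878856 / 8823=-212.95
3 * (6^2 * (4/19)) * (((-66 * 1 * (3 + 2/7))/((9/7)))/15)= -24288/95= -255.66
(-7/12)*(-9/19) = 21/76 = 0.28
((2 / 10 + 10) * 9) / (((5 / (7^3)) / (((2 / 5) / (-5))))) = -314874 / 625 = -503.80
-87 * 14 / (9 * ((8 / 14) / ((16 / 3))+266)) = -11368 / 22353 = -0.51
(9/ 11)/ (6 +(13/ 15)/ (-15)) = 2025/ 14707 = 0.14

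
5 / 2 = 2.50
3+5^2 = 28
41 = 41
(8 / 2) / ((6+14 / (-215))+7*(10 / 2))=860 / 8801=0.10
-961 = -961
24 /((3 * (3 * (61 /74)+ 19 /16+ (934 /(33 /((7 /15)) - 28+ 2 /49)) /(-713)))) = 7074328960 /3209830273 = 2.20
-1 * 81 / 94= -81 / 94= -0.86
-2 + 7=5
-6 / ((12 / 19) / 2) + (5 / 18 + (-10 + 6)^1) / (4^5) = -19.00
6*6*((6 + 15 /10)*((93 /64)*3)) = 37665 /32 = 1177.03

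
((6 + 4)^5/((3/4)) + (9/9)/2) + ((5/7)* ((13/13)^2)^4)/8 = 22400099/168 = 133333.92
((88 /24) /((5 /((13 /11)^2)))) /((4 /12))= 169 /55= 3.07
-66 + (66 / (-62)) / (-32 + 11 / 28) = -603262 / 9145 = -65.97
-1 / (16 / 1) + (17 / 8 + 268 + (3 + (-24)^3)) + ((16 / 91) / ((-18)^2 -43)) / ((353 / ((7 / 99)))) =-27678904489409 / 2042582256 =-13550.94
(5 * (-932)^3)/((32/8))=-1011946960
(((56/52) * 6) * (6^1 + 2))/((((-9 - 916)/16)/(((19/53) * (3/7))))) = -87552/637325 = -0.14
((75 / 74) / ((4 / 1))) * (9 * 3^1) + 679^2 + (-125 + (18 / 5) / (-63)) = 4775160043 / 10360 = 460922.78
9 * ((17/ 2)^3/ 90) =4913/ 80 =61.41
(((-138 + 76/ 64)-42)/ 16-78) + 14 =-19245/ 256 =-75.18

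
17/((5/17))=289/5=57.80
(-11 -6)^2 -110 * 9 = -701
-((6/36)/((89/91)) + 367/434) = -58868/57939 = -1.02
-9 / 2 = -4.50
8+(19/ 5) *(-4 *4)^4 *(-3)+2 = -3735502/ 5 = -747100.40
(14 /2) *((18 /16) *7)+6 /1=489 /8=61.12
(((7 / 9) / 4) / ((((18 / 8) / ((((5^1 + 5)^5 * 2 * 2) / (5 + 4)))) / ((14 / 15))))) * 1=7840000 / 2187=3584.82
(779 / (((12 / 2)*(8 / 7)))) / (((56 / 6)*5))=2.43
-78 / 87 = -26 / 29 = -0.90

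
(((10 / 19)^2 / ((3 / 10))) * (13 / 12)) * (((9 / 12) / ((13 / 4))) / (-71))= -250 / 76893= -0.00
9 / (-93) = -3 / 31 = -0.10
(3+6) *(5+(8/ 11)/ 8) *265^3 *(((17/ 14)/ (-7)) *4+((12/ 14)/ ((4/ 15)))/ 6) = -10384170750/ 77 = -134859360.39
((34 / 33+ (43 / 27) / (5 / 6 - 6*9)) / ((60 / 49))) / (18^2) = 17591 / 6976530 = 0.00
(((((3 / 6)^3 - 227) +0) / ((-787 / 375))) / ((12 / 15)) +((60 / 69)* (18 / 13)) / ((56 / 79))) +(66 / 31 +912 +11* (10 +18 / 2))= 2058788331599 / 1634013472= 1259.96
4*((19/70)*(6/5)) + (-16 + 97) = 14403/175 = 82.30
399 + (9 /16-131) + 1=4313 /16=269.56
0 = 0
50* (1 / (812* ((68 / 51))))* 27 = 2025 / 1624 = 1.25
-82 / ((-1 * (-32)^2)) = 41 / 512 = 0.08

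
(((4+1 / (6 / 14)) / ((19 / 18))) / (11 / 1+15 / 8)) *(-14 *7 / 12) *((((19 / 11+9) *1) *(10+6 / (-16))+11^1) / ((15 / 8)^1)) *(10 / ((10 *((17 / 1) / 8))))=-2866304 / 26265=-109.13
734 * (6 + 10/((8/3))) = 14313/2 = 7156.50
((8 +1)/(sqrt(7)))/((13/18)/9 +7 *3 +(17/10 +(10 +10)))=3645 *sqrt(7)/121282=0.08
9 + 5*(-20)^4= 800009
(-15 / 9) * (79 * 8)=-3160 / 3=-1053.33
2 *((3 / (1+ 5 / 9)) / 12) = 9 / 28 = 0.32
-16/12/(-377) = 4/1131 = 0.00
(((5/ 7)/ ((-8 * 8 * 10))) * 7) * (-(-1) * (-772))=193/ 32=6.03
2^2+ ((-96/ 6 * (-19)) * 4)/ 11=1260/ 11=114.55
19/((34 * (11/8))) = 76/187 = 0.41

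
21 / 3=7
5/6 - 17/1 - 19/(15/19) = -1207/30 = -40.23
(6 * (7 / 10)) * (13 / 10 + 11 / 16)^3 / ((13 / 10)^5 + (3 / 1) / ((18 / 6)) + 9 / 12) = 422066295 / 69925504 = 6.04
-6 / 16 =-3 / 8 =-0.38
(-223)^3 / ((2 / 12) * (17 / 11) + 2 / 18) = -2195734266 / 73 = -30078551.59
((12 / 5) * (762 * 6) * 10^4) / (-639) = -12192000 / 71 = -171718.31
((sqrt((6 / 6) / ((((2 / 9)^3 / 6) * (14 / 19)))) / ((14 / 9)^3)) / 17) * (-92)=-452709 * sqrt(798) / 326536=-39.16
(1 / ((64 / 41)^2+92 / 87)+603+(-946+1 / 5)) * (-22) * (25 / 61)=3088.24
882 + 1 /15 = 13231 /15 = 882.07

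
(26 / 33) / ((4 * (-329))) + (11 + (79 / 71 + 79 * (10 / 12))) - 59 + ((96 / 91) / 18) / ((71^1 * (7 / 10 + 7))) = 442990901 / 23382359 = 18.95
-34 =-34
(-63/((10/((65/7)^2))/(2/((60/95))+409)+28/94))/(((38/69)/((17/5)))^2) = -243246843074079/30203555960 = -8053.58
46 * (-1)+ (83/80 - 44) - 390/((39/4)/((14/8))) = -12717/80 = -158.96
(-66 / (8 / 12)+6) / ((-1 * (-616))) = -93 / 616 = -0.15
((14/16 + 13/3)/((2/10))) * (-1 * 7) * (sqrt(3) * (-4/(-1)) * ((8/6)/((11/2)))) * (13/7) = -32500 * sqrt(3)/99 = -568.60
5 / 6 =0.83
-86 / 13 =-6.62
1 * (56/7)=8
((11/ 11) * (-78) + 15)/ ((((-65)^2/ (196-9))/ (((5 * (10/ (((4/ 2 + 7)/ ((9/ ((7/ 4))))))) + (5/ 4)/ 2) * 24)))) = -1651023/ 845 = -1953.87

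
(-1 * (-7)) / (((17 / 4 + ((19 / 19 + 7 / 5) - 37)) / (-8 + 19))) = -1540 / 607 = -2.54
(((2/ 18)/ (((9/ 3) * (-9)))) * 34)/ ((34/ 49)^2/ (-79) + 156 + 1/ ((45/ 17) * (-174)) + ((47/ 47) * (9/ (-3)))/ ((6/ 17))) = -0.00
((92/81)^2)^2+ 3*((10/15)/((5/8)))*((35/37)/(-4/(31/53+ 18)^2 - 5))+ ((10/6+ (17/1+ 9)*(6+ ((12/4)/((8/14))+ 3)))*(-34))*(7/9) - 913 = -10753.68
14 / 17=0.82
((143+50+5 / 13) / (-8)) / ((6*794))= -419 / 82576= -0.01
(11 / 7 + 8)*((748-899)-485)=-42612 / 7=-6087.43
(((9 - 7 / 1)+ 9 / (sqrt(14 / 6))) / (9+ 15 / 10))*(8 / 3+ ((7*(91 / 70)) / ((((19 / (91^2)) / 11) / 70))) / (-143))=-2434310*sqrt(21) / 931 - 4868620 / 1197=-16049.53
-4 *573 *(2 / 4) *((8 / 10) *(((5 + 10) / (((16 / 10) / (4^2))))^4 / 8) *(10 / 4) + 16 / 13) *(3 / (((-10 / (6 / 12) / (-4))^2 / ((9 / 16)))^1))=-6363657483759 / 650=-9790242282.71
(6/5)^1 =6/5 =1.20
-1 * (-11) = 11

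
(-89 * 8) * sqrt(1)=-712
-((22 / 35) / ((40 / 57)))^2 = -393129 / 490000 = -0.80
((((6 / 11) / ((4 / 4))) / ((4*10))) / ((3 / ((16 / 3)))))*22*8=64 / 15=4.27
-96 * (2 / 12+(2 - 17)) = 1424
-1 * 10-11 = -21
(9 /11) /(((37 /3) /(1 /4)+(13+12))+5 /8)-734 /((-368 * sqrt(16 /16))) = 7302307 /3641176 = 2.01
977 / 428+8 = 4401 / 428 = 10.28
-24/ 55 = -0.44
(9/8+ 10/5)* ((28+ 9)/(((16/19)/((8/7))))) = 17575/112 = 156.92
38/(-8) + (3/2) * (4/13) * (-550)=-13447/52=-258.60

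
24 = 24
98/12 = 49/6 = 8.17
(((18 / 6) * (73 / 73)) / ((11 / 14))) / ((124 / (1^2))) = 21 / 682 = 0.03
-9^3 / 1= -729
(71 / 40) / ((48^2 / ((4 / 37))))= 71 / 852480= 0.00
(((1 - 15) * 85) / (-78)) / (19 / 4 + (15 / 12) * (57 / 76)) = 1360 / 507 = 2.68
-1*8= -8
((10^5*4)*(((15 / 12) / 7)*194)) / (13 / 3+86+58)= 58200000 / 623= 93418.94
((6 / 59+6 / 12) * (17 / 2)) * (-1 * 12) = -61.37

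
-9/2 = -4.50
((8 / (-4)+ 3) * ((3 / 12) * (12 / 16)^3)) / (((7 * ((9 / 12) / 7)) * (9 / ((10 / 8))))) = 5 / 256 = 0.02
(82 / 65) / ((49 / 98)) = 164 / 65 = 2.52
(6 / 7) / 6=1 / 7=0.14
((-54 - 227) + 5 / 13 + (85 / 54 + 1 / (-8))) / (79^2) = -0.04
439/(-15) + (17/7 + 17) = -1033/105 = -9.84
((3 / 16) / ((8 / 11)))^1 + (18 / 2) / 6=1.76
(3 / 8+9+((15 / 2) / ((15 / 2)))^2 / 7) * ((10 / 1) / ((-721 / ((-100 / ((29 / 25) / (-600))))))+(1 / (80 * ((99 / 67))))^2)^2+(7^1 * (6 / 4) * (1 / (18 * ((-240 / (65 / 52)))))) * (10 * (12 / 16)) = 471856959404318947631640854943533 / 96328606681902994882560000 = 4898409.47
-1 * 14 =-14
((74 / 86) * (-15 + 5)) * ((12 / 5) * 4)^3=-8183808 / 1075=-7612.84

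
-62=-62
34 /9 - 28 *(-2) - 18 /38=10141 /171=59.30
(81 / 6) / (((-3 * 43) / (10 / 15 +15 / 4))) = -159 / 344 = -0.46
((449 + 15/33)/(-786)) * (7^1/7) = -824/1441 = -0.57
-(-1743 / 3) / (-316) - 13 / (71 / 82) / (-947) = -38727841 / 21246892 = -1.82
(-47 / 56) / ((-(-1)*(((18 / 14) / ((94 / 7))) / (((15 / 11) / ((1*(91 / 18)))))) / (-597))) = 19781595 / 14014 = 1411.56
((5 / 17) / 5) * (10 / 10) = 1 / 17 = 0.06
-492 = -492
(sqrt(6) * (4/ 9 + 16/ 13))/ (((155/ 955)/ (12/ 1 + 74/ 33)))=17594920 * sqrt(6)/ 119691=360.08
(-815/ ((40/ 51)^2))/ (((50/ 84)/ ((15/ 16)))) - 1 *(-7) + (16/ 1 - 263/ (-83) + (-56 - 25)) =-2275155327/ 1062400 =-2141.52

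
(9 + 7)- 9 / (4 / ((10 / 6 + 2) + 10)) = -59 / 4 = -14.75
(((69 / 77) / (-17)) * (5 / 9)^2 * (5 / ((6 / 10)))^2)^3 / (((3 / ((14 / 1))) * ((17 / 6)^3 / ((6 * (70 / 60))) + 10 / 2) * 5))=-0.16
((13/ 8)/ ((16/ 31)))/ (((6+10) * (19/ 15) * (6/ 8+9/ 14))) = 1085/ 9728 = 0.11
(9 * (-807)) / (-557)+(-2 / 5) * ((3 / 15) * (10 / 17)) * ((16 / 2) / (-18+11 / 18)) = 193552947 / 14818985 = 13.06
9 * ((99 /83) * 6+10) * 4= 51264 /83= 617.64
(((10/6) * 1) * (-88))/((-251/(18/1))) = 2640/251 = 10.52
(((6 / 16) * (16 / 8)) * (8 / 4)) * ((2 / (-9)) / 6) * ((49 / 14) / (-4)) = 0.05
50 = 50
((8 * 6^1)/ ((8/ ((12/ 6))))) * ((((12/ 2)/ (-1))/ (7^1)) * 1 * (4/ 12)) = -24/ 7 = -3.43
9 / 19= 0.47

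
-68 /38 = -34 /19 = -1.79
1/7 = 0.14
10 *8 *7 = 560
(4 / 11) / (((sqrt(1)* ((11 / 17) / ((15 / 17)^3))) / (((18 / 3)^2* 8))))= 3888000 / 34969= 111.18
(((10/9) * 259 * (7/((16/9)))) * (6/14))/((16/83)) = 322455/128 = 2519.18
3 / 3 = 1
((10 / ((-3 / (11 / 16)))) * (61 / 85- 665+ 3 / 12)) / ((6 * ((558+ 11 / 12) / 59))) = 48841793 / 1824304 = 26.77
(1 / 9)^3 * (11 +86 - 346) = -83 / 243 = -0.34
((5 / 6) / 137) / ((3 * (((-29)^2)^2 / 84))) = 70 / 290692491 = 0.00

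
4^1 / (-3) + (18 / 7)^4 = 305324 / 7203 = 42.39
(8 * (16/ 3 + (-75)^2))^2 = 18259576384/ 9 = 2028841820.44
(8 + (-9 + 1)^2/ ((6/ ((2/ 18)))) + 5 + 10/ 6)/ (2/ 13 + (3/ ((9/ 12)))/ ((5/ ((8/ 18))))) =13910/ 447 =31.12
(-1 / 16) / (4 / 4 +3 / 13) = -13 / 256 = -0.05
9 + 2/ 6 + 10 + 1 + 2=67/ 3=22.33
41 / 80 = 0.51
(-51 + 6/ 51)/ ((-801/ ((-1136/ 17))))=-982640/ 231489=-4.24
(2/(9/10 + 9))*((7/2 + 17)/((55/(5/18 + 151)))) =111643/9801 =11.39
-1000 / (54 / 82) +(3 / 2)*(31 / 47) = -3851489 / 2538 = -1517.53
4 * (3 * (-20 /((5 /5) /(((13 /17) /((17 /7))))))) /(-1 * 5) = 15.11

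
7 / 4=1.75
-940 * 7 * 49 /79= -4081.27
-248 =-248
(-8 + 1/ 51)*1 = -407/ 51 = -7.98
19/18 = 1.06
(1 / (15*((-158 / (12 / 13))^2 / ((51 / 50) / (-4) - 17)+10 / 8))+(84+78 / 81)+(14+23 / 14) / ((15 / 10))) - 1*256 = -31992736723243 / 199197027225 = -160.61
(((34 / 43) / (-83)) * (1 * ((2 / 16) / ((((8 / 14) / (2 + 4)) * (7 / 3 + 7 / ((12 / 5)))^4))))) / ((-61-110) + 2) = 544 / 5585874021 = 0.00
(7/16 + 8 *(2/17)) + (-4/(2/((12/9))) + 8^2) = 51173/816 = 62.71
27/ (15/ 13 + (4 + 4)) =351/ 119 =2.95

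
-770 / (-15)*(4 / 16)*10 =385 / 3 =128.33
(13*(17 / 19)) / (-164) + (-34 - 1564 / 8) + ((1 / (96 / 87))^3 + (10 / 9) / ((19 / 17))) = -52341424465 / 229736448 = -227.83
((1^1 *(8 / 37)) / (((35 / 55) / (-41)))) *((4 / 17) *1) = -14432 / 4403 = -3.28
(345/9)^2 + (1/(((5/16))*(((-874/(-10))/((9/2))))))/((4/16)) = 5781917/3933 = 1470.10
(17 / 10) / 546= 17 / 5460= 0.00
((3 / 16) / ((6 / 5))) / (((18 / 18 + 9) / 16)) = 1 / 4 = 0.25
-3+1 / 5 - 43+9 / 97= -22168 / 485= -45.71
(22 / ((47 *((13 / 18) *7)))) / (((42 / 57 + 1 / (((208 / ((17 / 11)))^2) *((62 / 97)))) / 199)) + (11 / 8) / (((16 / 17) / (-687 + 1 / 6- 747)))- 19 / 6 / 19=-2376786701611634131 / 1148258812608768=-2069.91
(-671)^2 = 450241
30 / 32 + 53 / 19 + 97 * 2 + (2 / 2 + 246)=135197 / 304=444.73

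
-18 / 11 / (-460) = 0.00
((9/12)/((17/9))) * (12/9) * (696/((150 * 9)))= 116/425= 0.27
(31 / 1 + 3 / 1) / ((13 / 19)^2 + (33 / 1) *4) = 722 / 2813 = 0.26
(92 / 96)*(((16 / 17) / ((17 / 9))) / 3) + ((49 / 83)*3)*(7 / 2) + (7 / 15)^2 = 70979551 / 10794150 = 6.58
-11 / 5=-2.20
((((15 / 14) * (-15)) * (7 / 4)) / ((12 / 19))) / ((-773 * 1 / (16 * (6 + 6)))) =8550 / 773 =11.06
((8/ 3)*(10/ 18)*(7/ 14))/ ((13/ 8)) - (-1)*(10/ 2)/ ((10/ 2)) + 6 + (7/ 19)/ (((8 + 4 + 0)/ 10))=103541/ 13338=7.76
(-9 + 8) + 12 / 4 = 2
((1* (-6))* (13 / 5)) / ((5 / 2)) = -156 / 25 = -6.24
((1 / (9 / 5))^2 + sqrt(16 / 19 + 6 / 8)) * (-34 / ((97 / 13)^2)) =-31603 * sqrt(19) / 178771-143650 / 762129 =-0.96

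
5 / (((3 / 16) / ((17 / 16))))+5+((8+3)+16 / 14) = 955 / 21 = 45.48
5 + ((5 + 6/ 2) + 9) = 22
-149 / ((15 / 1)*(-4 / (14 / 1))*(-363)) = -1043 / 10890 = -0.10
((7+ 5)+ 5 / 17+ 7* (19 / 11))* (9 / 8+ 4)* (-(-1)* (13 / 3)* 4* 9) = 3645720 / 187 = 19495.83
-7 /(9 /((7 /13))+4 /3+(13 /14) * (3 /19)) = -5586 /14519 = -0.38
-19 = -19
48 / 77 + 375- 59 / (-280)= 165367 / 440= 375.83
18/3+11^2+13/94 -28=9319/94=99.14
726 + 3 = 729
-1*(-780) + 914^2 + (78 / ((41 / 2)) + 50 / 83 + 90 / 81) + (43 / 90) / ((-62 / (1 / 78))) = 1238486608616711 / 1481121720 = 836181.52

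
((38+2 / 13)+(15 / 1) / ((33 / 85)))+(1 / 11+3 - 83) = -446 / 143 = -3.12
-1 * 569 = -569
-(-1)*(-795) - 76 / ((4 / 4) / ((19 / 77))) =-62659 / 77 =-813.75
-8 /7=-1.14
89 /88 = 1.01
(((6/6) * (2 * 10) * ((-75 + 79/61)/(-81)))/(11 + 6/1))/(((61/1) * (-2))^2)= 22480/312552837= 0.00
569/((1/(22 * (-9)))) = -112662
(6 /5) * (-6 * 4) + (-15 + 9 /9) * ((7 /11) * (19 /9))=-23566 /495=-47.61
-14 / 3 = -4.67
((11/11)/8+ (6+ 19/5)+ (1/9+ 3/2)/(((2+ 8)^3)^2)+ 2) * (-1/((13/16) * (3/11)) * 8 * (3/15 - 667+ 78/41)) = 321834233080976/1124296875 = 286253.78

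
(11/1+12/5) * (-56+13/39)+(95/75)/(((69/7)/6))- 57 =-276746/345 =-802.16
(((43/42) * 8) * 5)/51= 860/1071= 0.80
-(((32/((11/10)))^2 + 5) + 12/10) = -515751/605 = -852.48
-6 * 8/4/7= -12/7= -1.71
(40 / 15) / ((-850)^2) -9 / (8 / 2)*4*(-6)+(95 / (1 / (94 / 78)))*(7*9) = 7266.69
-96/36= -8/3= -2.67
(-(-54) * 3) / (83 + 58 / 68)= 5508 / 2851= 1.93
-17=-17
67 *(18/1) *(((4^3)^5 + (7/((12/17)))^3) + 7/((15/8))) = 621568233766537/480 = 1294933820346.95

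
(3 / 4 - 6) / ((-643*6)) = 7 / 5144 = 0.00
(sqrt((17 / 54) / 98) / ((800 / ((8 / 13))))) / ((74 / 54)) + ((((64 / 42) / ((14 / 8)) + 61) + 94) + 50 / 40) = 3 * sqrt(51) / 673400 + 92387 / 588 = 157.12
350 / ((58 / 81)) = 14175 / 29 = 488.79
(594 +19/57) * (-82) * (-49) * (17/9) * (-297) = -1339685578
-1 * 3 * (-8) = 24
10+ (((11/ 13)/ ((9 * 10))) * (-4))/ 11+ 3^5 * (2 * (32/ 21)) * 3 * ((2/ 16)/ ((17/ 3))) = 4107632/ 69615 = 59.00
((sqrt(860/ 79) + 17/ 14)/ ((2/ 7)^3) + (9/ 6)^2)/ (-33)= -343 * sqrt(16985)/ 10428 - 79/ 48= -5.93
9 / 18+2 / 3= 7 / 6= 1.17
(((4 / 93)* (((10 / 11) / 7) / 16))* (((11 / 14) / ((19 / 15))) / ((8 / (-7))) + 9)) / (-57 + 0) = -4285 / 82723872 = -0.00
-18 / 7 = -2.57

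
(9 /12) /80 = 3 /320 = 0.01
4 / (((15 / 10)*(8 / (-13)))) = -13 / 3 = -4.33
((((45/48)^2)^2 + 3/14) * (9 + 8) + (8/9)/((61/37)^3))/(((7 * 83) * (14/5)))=79532878657975/7622793468444672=0.01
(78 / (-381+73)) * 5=-195 / 154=-1.27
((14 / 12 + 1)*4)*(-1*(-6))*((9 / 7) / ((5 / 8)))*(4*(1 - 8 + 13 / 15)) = -2624.37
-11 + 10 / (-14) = -82 / 7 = -11.71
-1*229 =-229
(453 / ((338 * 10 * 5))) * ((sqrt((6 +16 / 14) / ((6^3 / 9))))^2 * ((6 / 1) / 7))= 453 / 66248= 0.01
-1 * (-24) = 24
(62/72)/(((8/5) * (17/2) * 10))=31/4896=0.01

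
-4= -4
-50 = -50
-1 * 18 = -18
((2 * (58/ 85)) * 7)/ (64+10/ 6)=2436/ 16745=0.15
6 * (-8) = -48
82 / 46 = 41 / 23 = 1.78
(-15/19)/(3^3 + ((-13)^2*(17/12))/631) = -113580/3939023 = -0.03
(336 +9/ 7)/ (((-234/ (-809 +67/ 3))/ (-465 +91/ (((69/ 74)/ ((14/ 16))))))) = -430432.29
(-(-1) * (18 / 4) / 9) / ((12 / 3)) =1 / 8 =0.12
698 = 698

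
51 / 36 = 17 / 12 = 1.42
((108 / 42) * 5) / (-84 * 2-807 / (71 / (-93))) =2130 / 147287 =0.01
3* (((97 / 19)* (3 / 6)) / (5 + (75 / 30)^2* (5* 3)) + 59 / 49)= 3.69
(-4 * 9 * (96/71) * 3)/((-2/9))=657.13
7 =7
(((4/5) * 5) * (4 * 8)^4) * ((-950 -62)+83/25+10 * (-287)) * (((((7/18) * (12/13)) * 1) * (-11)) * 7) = 33725567991808/75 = 449674239890.77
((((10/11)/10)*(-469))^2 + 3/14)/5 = 3079817/8470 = 363.61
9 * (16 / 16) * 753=6777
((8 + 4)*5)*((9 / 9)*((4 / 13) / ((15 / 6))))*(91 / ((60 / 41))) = 2296 / 5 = 459.20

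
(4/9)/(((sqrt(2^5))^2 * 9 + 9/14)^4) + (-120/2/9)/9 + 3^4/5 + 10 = 305501733710025839/11999631670279245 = 25.46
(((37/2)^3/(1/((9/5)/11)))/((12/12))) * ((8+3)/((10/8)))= 455877/50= 9117.54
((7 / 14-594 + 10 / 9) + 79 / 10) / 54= -13151 / 1215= -10.82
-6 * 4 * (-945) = 22680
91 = 91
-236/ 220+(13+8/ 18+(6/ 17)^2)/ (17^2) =-42408536/ 41342895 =-1.03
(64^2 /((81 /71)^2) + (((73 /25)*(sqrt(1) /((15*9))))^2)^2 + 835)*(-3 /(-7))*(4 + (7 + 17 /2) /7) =7491558286422516682 /706396728515625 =10605.31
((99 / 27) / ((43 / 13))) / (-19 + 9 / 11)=-0.06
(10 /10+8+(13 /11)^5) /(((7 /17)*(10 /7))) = 19.22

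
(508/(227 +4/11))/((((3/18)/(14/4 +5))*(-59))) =-284988/147559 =-1.93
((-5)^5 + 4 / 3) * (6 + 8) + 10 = -43721.33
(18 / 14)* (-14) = -18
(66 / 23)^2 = 4356 / 529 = 8.23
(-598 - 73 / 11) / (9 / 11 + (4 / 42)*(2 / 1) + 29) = -139671 / 6932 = -20.15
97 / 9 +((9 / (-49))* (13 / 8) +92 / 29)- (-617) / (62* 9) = 46805813 / 3171672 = 14.76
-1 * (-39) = 39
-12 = -12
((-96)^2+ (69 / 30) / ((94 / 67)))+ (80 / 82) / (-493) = 175137138153 / 19000220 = 9217.64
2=2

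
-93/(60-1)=-93/59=-1.58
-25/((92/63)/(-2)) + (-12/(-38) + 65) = 87011/874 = 99.55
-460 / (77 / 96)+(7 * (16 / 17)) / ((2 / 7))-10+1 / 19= -560.40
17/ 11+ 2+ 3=72/ 11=6.55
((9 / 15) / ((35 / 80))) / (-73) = -48 / 2555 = -0.02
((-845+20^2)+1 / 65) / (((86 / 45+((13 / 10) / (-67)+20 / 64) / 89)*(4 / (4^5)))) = -6358074605568 / 106849951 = -59504.70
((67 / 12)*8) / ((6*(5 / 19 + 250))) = 1273 / 42795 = 0.03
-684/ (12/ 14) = -798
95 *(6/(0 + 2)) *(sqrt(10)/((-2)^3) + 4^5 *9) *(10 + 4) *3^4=2978519040 - 161595 *sqrt(10)/4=2978391287.94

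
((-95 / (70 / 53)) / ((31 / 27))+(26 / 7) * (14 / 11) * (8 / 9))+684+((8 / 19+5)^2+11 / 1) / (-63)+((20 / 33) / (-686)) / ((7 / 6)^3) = 162907782178399 / 260688771882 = 624.91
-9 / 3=-3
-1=-1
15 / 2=7.50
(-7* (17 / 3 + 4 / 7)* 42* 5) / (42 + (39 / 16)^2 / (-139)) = -2490880 / 11397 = -218.56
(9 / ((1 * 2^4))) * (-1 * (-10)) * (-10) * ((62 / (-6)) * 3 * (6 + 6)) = 20925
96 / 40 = 12 / 5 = 2.40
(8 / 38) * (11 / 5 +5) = 144 / 95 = 1.52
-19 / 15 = -1.27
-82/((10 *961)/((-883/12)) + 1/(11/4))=398233/632494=0.63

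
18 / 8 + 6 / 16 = 2.62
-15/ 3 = -5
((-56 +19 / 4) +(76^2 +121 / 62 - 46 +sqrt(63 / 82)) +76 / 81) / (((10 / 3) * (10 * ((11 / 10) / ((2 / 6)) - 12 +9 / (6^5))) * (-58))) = 0.34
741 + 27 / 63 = 5190 / 7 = 741.43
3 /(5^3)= 3 /125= 0.02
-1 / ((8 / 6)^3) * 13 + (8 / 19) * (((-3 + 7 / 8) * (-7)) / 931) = -885889 / 161728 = -5.48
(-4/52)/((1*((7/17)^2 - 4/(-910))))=-10115/22873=-0.44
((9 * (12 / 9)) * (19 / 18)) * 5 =190 / 3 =63.33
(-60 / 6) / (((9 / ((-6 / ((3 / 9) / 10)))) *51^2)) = 200 / 2601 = 0.08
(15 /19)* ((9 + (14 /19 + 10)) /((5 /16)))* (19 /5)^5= 987696 /25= 39507.84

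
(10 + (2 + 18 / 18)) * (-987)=-12831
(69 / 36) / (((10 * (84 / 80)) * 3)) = 23 / 378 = 0.06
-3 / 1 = -3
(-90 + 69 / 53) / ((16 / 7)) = -32907 / 848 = -38.81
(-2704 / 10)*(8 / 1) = -10816 / 5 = -2163.20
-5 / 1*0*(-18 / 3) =0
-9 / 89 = -0.10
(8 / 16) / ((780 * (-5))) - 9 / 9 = -7801 / 7800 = -1.00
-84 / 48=-7 / 4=-1.75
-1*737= -737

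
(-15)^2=225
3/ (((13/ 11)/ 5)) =165/ 13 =12.69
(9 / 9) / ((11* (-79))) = -1 / 869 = -0.00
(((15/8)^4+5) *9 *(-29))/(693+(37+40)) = -5.88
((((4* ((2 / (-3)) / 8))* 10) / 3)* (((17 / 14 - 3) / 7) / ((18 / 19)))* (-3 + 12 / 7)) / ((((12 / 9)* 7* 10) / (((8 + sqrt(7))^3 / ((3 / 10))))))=-16.58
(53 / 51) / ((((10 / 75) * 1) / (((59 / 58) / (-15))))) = -3127 / 5916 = -0.53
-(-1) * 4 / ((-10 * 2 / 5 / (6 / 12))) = -1 / 2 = -0.50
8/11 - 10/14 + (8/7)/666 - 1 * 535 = -13717558/25641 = -534.99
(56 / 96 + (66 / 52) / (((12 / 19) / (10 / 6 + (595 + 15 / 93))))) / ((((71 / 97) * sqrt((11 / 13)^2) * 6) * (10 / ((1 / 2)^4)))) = 375266713 / 185940480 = 2.02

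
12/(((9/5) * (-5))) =-4/3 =-1.33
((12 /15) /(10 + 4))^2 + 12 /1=14704 /1225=12.00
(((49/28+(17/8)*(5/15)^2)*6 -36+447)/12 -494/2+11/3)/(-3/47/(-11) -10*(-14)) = -15491905/10423152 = -1.49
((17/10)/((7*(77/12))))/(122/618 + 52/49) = 1854/61655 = 0.03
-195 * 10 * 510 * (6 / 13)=-459000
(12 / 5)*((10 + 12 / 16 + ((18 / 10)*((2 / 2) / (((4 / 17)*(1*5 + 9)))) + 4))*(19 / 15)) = 81377 / 1750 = 46.50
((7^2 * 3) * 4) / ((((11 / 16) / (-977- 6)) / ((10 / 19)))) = -92480640 / 209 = -442491.10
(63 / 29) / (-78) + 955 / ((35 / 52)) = 7488581 / 5278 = 1418.83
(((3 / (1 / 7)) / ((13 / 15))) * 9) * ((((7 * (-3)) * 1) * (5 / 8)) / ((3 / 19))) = -1885275 / 104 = -18127.64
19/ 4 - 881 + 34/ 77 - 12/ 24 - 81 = -294851/ 308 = -957.31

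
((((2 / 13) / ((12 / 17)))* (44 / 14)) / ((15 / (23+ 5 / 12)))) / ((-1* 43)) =-52547 / 2113020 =-0.02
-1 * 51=-51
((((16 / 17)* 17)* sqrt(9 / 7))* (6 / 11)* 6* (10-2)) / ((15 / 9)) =285.00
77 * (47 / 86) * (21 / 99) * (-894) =-7980.16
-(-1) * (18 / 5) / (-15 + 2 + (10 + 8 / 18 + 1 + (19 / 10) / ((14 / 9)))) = -4536 / 421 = -10.77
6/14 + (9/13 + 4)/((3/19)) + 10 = 40.15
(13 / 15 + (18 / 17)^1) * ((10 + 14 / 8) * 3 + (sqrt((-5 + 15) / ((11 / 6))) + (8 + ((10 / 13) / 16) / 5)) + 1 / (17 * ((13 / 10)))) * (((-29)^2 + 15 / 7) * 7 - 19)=1925702 * sqrt(165) / 935 + 73718761113 / 150280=516998.44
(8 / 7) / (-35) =-8 / 245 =-0.03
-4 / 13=-0.31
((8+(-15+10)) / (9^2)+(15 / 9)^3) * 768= 3584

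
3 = 3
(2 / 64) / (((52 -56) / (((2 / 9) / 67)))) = -1 / 38592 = -0.00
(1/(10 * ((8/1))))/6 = 1/480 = 0.00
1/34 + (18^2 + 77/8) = 45377/136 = 333.65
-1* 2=-2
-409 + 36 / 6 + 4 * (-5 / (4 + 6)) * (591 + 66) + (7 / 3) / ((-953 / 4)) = -4908931 / 2859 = -1717.01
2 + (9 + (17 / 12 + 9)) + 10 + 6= 449 / 12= 37.42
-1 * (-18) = 18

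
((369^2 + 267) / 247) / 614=0.90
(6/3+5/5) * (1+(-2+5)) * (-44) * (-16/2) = 4224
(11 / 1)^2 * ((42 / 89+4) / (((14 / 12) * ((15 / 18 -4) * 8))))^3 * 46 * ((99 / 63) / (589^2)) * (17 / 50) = -2989796095678491 / 100691678643969702275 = -0.00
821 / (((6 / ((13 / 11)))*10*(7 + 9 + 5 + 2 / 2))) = 10673 / 14520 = 0.74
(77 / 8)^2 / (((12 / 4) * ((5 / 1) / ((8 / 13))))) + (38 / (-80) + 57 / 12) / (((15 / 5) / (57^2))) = 903557 / 195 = 4633.63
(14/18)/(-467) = -7/4203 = -0.00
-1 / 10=-0.10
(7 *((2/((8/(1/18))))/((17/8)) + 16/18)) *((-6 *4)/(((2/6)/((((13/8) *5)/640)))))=-12467/2176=-5.73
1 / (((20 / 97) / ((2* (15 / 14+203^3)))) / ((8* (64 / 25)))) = 1454112169088 / 875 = 1661842478.96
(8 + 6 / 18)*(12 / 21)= 4.76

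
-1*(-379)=379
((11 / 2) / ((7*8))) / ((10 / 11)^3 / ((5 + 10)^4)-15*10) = -5929605 / 9056123104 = -0.00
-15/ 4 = -3.75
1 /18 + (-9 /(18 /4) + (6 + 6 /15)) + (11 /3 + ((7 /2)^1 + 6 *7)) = 2413 /45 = 53.62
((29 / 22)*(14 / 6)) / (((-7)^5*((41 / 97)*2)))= -2813 / 12994212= -0.00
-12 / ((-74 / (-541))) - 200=-10646 / 37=-287.73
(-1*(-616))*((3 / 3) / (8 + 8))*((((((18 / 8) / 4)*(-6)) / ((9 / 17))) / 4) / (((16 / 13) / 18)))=-459459 / 512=-897.38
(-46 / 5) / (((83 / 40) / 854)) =-314272 / 83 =-3786.41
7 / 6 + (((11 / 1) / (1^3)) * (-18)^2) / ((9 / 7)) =16639 / 6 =2773.17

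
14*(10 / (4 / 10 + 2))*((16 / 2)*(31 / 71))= 43400 / 213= 203.76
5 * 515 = 2575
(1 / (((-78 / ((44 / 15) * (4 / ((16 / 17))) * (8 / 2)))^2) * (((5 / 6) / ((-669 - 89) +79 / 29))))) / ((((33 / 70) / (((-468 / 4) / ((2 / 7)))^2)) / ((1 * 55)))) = -1050850481604 / 145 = -7247244700.72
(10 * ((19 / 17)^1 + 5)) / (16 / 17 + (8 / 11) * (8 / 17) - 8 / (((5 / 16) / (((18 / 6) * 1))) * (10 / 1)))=-17875 / 1869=-9.56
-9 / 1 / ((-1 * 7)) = 9 / 7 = 1.29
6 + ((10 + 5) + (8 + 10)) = 39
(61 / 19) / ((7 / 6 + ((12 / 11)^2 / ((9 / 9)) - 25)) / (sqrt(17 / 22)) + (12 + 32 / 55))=-48664275 * sqrt(374) / 5749357307 - 459688680 / 5749357307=-0.24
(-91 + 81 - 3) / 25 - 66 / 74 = -1306 / 925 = -1.41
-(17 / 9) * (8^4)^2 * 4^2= -4563402752 / 9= -507044750.22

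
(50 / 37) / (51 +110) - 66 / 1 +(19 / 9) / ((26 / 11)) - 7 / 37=-91006913 / 1393938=-65.29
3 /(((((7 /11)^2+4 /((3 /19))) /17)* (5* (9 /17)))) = 34969 /46715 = 0.75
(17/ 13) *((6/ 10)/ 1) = 0.78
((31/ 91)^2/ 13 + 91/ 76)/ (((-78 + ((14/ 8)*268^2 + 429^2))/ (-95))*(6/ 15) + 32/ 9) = -444125655/ 478719111416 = -0.00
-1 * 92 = -92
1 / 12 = 0.08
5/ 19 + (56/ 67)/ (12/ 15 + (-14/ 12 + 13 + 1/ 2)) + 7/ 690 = 0.34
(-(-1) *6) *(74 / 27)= 148 / 9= 16.44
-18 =-18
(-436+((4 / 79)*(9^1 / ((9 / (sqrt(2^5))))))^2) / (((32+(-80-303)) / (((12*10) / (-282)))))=-54411280 / 102957777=-0.53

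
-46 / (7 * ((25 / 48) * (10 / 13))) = -14352 / 875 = -16.40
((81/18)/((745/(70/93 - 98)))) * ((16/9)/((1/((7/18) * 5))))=-253232/124713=-2.03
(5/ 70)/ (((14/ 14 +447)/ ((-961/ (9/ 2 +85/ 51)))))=-2883/ 116032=-0.02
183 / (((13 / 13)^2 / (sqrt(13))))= 183 * sqrt(13)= 659.82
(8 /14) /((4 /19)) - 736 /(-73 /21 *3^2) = 40225 /1533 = 26.24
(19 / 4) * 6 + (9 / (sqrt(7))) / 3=3 * sqrt(7) / 7 + 57 / 2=29.63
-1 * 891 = -891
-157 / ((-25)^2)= -157 / 625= -0.25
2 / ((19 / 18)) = 36 / 19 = 1.89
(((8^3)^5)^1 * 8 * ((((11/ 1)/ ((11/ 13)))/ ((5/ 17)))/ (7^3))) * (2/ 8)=15551492463263744/ 1715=9067925634556.12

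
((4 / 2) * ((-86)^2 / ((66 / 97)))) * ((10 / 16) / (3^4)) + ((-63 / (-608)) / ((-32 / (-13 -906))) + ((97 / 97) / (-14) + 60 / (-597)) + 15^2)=395.55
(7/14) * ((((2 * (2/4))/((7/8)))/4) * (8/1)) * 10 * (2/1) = 160/7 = 22.86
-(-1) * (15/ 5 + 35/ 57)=206/ 57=3.61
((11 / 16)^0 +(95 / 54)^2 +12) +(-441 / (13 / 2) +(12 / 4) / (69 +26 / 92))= -6246971117 / 120812796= -51.71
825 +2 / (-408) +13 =170951 / 204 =838.00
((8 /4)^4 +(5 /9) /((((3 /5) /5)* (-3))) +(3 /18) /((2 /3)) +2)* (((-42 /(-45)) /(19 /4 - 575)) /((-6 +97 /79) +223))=-2993389 /23889597300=-0.00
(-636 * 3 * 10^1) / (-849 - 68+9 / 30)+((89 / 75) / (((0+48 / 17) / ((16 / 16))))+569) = 19478432471 / 33001200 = 590.23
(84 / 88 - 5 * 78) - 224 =-13487 / 22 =-613.05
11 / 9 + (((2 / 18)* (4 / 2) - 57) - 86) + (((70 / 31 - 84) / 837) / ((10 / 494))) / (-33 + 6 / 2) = -275157701 / 1946025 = -141.39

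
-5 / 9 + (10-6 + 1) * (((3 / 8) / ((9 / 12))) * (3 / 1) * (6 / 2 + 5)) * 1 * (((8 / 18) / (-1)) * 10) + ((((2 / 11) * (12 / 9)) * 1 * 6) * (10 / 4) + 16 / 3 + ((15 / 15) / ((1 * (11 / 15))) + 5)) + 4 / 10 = -11317 / 45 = -251.49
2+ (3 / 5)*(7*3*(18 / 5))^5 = 23151559706354 / 15625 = 1481699821.21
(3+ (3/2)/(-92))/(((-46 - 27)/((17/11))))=-9333/147752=-0.06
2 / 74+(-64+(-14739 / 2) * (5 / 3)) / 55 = -913531 / 4070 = -224.45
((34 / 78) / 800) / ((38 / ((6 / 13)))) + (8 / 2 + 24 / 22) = 143852987 / 28256800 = 5.09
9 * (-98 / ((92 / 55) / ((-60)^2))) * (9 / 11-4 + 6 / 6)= 95256000 / 23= 4141565.22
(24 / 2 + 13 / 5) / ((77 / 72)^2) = 378432 / 29645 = 12.77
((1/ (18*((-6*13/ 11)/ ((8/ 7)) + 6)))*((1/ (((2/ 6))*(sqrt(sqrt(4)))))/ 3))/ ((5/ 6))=-22*sqrt(2)/ 135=-0.23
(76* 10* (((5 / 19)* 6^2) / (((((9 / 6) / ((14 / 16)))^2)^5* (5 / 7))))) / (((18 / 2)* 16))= 9886633715 / 30958682112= 0.32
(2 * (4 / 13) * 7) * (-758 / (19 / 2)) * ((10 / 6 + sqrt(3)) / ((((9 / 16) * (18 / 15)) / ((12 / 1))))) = -13583360 * sqrt(3) / 2223 - 67916800 / 6669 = -20767.43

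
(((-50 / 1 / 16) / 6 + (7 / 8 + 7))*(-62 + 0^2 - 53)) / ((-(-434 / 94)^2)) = 89674355 / 2260272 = 39.67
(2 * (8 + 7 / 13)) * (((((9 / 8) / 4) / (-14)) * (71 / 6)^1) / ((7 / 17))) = -401931 / 40768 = -9.86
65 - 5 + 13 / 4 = 253 / 4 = 63.25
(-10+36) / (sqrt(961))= 26 / 31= 0.84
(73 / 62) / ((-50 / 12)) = -0.28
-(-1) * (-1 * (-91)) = 91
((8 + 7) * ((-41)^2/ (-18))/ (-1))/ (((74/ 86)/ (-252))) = -15179430/ 37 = -410254.86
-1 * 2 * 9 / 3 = -6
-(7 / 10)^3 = -343 / 1000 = -0.34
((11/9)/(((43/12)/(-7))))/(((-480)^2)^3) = -77/394436542464000000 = -0.00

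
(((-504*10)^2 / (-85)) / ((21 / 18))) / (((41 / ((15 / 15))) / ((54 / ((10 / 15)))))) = -506053.60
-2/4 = -1/2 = -0.50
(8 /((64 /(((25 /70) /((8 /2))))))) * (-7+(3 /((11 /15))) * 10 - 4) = 235 /704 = 0.33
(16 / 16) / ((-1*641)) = -1 / 641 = -0.00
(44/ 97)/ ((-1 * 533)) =-44/ 51701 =-0.00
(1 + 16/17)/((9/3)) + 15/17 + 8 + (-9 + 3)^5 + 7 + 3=-131860/17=-7756.47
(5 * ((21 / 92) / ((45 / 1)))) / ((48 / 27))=21 / 1472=0.01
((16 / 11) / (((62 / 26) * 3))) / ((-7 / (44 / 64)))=-13 / 651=-0.02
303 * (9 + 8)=5151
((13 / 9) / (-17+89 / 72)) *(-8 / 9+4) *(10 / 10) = -2912 / 10215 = -0.29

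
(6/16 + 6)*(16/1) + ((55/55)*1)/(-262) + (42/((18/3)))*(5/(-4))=48861/524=93.25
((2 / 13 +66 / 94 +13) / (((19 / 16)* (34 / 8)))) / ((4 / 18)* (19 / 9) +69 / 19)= 2581632 / 3856021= 0.67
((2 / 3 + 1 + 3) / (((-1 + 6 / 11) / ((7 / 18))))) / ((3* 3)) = -539 / 1215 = -0.44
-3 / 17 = -0.18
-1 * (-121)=121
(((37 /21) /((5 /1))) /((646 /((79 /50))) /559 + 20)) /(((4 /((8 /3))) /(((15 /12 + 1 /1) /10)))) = 1633957 /640864000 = 0.00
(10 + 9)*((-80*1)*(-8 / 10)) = 1216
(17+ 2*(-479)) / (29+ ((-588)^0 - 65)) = 941 / 35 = 26.89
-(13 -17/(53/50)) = 161/53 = 3.04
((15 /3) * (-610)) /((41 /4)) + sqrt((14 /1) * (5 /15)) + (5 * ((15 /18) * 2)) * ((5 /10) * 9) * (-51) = -181225 /82 + sqrt(42) /3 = -2207.90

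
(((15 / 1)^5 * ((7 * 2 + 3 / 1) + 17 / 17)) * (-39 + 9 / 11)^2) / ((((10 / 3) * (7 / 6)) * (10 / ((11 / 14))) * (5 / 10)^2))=17714700000 / 11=1610427272.73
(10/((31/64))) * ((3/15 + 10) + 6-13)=2048/31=66.06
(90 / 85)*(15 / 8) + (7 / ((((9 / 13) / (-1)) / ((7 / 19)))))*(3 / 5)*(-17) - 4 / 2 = 736087 / 19380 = 37.98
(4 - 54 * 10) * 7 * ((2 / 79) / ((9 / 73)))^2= -158.21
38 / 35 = 1.09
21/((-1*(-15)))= 7/5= 1.40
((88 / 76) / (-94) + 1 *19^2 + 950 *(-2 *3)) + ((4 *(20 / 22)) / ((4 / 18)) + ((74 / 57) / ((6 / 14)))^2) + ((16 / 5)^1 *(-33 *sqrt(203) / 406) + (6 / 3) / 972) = -481961418767 / 90705582 -264 *sqrt(203) / 1015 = -5317.18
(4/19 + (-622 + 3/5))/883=-0.70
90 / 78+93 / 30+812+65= 114563 / 130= 881.25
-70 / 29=-2.41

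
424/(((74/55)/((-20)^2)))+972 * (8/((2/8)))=5814848/37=157158.05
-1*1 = -1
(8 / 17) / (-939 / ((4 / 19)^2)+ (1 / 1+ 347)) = -128 / 5667987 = -0.00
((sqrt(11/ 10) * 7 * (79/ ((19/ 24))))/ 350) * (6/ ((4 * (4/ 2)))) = 711 * sqrt(110)/ 4750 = 1.57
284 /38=142 /19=7.47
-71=-71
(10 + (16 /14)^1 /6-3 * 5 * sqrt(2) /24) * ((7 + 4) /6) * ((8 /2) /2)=2354 /63-55 * sqrt(2) /24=34.12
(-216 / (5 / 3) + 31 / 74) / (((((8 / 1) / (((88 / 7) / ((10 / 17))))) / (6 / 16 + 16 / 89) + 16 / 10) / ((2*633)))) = -148988172091 / 2072296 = -71895.22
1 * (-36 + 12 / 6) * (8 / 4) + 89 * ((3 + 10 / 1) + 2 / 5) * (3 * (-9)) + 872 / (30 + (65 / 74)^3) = -400783771401 / 12431345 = -32239.78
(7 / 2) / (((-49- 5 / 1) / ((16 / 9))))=-28 / 243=-0.12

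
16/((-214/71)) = -568/107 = -5.31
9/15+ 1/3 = 14/15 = 0.93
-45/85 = -9/17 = -0.53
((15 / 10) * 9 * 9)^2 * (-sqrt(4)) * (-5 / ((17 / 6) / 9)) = 7971615 / 17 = 468918.53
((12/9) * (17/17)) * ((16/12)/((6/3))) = 8/9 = 0.89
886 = 886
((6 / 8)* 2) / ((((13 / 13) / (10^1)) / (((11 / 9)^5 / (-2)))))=-805255 / 39366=-20.46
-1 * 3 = -3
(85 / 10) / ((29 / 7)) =119 / 58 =2.05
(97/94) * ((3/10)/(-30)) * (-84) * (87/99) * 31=610421/25850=23.61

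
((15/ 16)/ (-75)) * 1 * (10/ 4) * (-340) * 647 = 54995/ 8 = 6874.38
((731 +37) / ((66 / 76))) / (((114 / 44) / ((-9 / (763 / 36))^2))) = 35831808 / 582169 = 61.55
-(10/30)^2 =-1/9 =-0.11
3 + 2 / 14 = 22 / 7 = 3.14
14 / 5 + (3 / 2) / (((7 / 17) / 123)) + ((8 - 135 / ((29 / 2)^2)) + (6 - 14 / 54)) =737475797 / 1589490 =463.97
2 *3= 6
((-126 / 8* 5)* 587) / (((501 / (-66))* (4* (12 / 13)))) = 8813805 / 5344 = 1649.29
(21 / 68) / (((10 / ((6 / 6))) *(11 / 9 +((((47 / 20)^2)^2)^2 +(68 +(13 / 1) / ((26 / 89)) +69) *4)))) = 120960000000 / 6491510859249433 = 0.00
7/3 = 2.33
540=540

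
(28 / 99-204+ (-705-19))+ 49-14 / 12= -174217 / 198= -879.88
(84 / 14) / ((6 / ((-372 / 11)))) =-372 / 11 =-33.82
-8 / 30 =-4 / 15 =-0.27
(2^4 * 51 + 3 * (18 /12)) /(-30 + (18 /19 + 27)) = -10393 /26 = -399.73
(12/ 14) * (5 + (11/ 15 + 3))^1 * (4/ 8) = 131/ 35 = 3.74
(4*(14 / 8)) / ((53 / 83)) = 581 / 53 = 10.96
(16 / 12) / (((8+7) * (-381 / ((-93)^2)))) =-3844 / 1905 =-2.02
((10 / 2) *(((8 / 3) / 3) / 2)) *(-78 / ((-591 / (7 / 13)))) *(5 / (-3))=-1400 / 5319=-0.26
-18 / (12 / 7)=-21 / 2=-10.50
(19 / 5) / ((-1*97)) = -19 / 485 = -0.04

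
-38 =-38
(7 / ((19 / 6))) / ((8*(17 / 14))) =147 / 646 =0.23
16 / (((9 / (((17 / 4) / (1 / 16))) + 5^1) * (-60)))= -272 / 5235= -0.05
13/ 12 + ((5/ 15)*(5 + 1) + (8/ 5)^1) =281/ 60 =4.68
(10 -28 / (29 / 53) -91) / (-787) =3833 / 22823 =0.17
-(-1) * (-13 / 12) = -13 / 12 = -1.08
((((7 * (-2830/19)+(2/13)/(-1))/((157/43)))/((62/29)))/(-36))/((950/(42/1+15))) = 6691402/30053725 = 0.22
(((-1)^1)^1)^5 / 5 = -1 / 5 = -0.20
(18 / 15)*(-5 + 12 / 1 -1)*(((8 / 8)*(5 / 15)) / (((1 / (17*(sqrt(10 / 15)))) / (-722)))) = -49096*sqrt(6) / 5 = -24052.03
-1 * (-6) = 6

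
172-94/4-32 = 233/2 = 116.50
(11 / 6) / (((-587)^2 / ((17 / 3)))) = 187 / 6202242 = 0.00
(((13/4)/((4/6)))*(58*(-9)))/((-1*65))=783/20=39.15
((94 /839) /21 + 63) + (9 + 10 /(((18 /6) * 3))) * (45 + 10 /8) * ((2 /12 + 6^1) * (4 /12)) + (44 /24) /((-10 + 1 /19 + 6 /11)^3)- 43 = 1049405597673513077 /1069446113883000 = 981.26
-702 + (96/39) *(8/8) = -9094/13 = -699.54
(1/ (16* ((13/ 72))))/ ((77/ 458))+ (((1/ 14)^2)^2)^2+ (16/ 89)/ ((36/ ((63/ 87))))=3370354551275057/ 1634065956466944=2.06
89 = 89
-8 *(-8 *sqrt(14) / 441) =64 *sqrt(14) / 441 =0.54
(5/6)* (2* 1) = 5/3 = 1.67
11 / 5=2.20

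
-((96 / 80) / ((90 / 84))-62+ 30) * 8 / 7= 6176 / 175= 35.29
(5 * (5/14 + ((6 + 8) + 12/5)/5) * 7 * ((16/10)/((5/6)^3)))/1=351.96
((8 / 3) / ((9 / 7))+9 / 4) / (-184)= -467 / 19872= -0.02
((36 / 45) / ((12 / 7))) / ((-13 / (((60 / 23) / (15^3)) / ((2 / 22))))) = -308 / 1009125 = -0.00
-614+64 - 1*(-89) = -461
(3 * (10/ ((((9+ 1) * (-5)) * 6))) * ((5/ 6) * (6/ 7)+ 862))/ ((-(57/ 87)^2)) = 5078799/ 25270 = 200.98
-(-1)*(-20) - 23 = -43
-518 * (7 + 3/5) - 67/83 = -1634107/415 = -3937.61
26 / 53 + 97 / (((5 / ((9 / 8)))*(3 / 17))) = 263231 / 2120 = 124.17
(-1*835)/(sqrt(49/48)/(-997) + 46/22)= -10079489822160/25239870599- 2820493060*sqrt(3)/25239870599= -399.54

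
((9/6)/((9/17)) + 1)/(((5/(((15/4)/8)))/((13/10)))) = 299/640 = 0.47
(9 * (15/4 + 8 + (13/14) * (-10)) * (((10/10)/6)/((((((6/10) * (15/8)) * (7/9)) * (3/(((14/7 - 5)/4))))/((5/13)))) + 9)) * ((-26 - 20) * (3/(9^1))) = -1945662/637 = -3054.41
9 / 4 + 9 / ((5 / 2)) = 117 / 20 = 5.85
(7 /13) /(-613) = -7 /7969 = -0.00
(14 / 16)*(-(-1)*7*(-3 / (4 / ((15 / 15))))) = -147 / 32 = -4.59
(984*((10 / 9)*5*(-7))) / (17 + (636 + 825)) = -57400 / 2217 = -25.89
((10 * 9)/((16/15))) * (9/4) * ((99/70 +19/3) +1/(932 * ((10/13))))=614237985/417536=1471.10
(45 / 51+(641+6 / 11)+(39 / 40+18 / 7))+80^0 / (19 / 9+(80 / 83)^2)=6378617236961 / 9869388760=646.30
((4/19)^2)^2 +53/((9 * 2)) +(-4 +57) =55.95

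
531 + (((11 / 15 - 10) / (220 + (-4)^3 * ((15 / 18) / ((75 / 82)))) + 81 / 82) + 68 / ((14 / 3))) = 1141211871 / 2088212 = 546.50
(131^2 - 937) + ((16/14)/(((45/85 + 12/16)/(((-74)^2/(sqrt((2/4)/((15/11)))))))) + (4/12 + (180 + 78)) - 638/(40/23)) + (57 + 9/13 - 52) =2978944 * sqrt(330)/6699 + 12574517/780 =24199.28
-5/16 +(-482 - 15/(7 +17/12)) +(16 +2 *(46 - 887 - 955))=-6561113/1616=-4060.09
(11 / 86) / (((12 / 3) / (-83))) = -913 / 344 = -2.65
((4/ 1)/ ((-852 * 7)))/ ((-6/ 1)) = 1/ 8946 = 0.00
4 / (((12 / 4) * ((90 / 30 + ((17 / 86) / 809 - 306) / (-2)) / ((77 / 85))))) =42857584 / 5535303105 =0.01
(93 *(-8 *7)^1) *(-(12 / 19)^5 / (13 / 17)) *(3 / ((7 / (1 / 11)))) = 9441681408 / 354082157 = 26.67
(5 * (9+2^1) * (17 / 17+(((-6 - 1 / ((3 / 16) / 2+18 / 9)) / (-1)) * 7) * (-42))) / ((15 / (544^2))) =-415144643584 / 201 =-2065396236.74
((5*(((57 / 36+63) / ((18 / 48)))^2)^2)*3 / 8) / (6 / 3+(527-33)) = 58185546875 / 17496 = 3325648.54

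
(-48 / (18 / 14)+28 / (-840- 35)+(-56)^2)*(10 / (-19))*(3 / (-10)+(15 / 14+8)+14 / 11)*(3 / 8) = -1123351899 / 182875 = -6142.73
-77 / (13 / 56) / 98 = -44 / 13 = -3.38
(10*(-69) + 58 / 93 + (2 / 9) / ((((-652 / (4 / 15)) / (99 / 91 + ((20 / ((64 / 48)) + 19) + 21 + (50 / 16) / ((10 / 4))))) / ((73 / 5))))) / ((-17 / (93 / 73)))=47553912697 / 920387650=51.67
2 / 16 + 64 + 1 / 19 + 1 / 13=64.25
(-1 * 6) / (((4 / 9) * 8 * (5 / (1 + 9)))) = -27 / 8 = -3.38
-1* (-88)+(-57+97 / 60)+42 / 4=2587 / 60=43.12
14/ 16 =7/ 8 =0.88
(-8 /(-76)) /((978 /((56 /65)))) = 56 /603915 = 0.00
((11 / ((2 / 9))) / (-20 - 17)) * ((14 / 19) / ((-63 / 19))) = 11 / 37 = 0.30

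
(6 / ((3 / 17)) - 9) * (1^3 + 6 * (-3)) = -425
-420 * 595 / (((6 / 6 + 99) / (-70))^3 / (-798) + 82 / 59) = -1008916646850 / 5625887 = -179334.68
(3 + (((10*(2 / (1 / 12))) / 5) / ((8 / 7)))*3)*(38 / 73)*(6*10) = 294120 / 73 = 4029.04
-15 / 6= -5 / 2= -2.50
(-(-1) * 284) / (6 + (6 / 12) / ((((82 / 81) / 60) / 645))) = 11644 / 783921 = 0.01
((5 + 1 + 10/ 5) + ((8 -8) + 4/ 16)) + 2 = 41/ 4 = 10.25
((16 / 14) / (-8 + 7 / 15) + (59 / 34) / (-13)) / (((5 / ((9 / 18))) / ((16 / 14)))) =-199418 / 6118385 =-0.03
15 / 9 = 1.67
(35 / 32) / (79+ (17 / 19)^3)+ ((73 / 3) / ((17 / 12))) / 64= 0.28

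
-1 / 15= -0.07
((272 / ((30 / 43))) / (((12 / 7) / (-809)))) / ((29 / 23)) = -190424038 / 1305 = -145918.80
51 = 51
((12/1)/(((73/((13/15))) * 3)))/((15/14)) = 728/16425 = 0.04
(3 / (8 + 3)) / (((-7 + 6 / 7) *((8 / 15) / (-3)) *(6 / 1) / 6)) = 945 / 3784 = 0.25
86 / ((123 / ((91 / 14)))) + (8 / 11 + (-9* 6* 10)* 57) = -41638207 / 1353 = -30774.73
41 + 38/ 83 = 3441/ 83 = 41.46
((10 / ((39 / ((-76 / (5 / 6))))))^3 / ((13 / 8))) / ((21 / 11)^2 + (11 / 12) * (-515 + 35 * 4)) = 108781764608 / 4701454771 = 23.14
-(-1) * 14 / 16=7 / 8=0.88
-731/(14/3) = -2193/14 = -156.64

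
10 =10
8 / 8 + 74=75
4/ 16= 1/ 4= 0.25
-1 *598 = -598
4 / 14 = 2 / 7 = 0.29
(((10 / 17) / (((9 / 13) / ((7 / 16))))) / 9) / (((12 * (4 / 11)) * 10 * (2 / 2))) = 1001 / 1057536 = 0.00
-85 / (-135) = 17 / 27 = 0.63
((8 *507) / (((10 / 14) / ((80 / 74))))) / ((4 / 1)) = 56784 / 37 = 1534.70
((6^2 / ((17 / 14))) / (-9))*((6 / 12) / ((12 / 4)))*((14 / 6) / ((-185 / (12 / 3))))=784 / 28305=0.03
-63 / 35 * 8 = -72 / 5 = -14.40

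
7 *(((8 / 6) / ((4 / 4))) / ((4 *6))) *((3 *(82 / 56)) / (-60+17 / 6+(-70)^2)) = 41 / 116228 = 0.00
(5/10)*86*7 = 301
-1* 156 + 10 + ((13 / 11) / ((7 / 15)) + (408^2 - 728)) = 12750625 / 77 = 165592.53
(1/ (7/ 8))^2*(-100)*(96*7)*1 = -87771.43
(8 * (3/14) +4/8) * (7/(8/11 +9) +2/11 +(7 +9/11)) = 28923/1498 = 19.31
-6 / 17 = -0.35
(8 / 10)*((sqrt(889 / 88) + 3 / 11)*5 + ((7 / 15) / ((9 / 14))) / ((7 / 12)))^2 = 2582*sqrt(19558) / 5445 + 508395323 / 2450250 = 273.80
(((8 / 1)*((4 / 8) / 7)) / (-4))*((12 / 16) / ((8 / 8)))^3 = -27 / 448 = -0.06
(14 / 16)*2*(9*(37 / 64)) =9.11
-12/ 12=-1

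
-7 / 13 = -0.54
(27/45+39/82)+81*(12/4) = 100071/410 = 244.08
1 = 1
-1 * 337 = -337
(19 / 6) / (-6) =-19 / 36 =-0.53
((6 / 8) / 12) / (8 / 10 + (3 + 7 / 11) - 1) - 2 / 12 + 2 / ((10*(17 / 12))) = -1877 / 257040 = -0.01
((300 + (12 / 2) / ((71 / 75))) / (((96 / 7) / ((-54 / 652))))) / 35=-19575 / 370336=-0.05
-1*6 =-6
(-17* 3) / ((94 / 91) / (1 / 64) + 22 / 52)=-9282 / 12109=-0.77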